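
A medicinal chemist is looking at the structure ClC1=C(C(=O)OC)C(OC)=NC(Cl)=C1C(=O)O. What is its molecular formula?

Walk through each heavy atom and fill implicit hydrogens from standard valence (C 4, N 3, O 2, S 2, halogen 1):
  atom 1: Cl (halogen, monovalent) → 0 H
  atom 2: C, bond orders sum to 4 (valence 4) → 0 H
  atom 3: C, bond orders sum to 4 (valence 4) → 0 H
  atom 4: C, bond orders sum to 4 (valence 4) → 0 H
  atom 5: O, bond orders sum to 2 (valence 2) → 0 H
  atom 6: O, bond orders sum to 2 (valence 2) → 0 H
  atom 7: C, bond orders sum to 1 (valence 4) → 3 H
  atom 8: C, bond orders sum to 4 (valence 4) → 0 H
  atom 9: O, bond orders sum to 2 (valence 2) → 0 H
  atom 10: C, bond orders sum to 1 (valence 4) → 3 H
  atom 11: N, bond orders sum to 3 (valence 3) → 0 H
  atom 12: C, bond orders sum to 4 (valence 4) → 0 H
  atom 13: Cl (halogen, monovalent) → 0 H
  atom 14: C, bond orders sum to 4 (valence 4) → 0 H
  atom 15: C, bond orders sum to 4 (valence 4) → 0 H
  atom 16: O, bond orders sum to 2 (valence 2) → 0 H
  atom 17: O, bond orders sum to 1 (valence 2) → 1 H
Totals → C:9, H:7, Cl:2, N:1, O:5.
In Hill order: C9H7Cl2NO5.

C9H7Cl2NO5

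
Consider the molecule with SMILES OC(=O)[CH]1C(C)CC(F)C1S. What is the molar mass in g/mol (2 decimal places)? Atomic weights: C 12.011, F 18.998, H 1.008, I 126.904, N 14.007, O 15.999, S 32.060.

178.22 g/mol

First, the molecular formula is C7H11FO2S (counting implicit H from valence).
  C: 7 × 12.011 = 84.077
  F: 1 × 18.998 = 18.998
  H: 11 × 1.008 = 11.088
  O: 2 × 15.999 = 31.998
  S: 1 × 32.060 = 32.060
Sum: 7×12.011 + 1×18.998 + 11×1.008 + 2×15.999 + 1×32.060 = 178.221 → 178.22 g/mol.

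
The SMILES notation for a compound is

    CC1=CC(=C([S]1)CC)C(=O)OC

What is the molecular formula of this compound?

C9H12O2S

Walk through each heavy atom and fill implicit hydrogens from standard valence (C 4, N 3, O 2, S 2, halogen 1):
  atom 1: C, bond orders sum to 1 (valence 4) → 3 H
  atom 2: C, bond orders sum to 4 (valence 4) → 0 H
  atom 3: C, bond orders sum to 3 (valence 4) → 1 H
  atom 4: C, bond orders sum to 4 (valence 4) → 0 H
  atom 5: C, bond orders sum to 4 (valence 4) → 0 H
  atom 6: S with explicit H count 0
  atom 7: C, bond orders sum to 2 (valence 4) → 2 H
  atom 8: C, bond orders sum to 1 (valence 4) → 3 H
  atom 9: C, bond orders sum to 4 (valence 4) → 0 H
  atom 10: O, bond orders sum to 2 (valence 2) → 0 H
  atom 11: O, bond orders sum to 2 (valence 2) → 0 H
  atom 12: C, bond orders sum to 1 (valence 4) → 3 H
Totals → C:9, H:12, O:2, S:1.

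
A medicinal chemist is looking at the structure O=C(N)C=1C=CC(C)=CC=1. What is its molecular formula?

Walk through each heavy atom and fill implicit hydrogens from standard valence (C 4, N 3, O 2, S 2, halogen 1):
  atom 1: O, bond orders sum to 2 (valence 2) → 0 H
  atom 2: C, bond orders sum to 4 (valence 4) → 0 H
  atom 3: N, bond orders sum to 1 (valence 3) → 2 H
  atom 4: C, bond orders sum to 4 (valence 4) → 0 H
  atom 5: C, bond orders sum to 3 (valence 4) → 1 H
  atom 6: C, bond orders sum to 3 (valence 4) → 1 H
  atom 7: C, bond orders sum to 4 (valence 4) → 0 H
  atom 8: C, bond orders sum to 1 (valence 4) → 3 H
  atom 9: C, bond orders sum to 3 (valence 4) → 1 H
  atom 10: C, bond orders sum to 3 (valence 4) → 1 H
Totals → C:8, H:9, N:1, O:1.
In Hill order: C8H9NO.

C8H9NO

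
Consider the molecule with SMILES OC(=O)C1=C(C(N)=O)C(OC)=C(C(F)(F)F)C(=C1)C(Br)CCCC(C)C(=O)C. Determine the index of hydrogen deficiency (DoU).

Molecular formula: C18H21BrF3NO5.
DoU = (2C + 2 + N − H − X) / 2, where X is the halogen count and O/S are ignored.
    = (2·18 + 2 + 1 − 21 − 4) / 2 = 14 / 2 = 7.

7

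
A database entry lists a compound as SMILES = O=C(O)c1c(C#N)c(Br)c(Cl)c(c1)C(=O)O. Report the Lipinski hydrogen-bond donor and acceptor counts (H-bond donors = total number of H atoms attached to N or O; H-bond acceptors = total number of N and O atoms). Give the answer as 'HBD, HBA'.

2, 5

Donors: find every N or O and count the H atoms it carries.
  atom 1 (O): bond orders sum to 2 → 0 H
  atom 3 (O): bond orders sum to 1 → 1 H
  atom 7 (N): bond orders sum to 3 → 0 H
  atom 15 (O): bond orders sum to 2 → 0 H
  atom 16 (O): bond orders sum to 1 → 1 H
Lipinski HBD = 2.
Acceptors: N atoms = 1, O atoms = 4 → HBA = 5.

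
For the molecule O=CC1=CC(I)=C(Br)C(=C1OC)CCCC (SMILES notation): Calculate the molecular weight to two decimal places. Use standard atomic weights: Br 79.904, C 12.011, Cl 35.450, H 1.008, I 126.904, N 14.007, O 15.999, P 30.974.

First, the molecular formula is C12H14BrIO2 (counting implicit H from valence).
  Br: 1 × 79.904 = 79.904
  C: 12 × 12.011 = 144.132
  H: 14 × 1.008 = 14.112
  I: 1 × 126.904 = 126.904
  O: 2 × 15.999 = 31.998
Sum: 1×79.904 + 12×12.011 + 14×1.008 + 1×126.904 + 2×15.999 = 397.050 → 397.05 g/mol.

397.05 g/mol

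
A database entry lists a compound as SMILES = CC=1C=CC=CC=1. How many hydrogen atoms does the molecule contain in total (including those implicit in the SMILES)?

Walk through each heavy atom and fill implicit hydrogens from standard valence (C 4, N 3, O 2, S 2, halogen 1):
  atom 1: C, bond orders sum to 1 (valence 4) → 3 H
  atom 2: C, bond orders sum to 4 (valence 4) → 0 H
  atom 3: C, bond orders sum to 3 (valence 4) → 1 H
  atom 4: C, bond orders sum to 3 (valence 4) → 1 H
  atom 5: C, bond orders sum to 3 (valence 4) → 1 H
  atom 6: C, bond orders sum to 3 (valence 4) → 1 H
  atom 7: C, bond orders sum to 3 (valence 4) → 1 H
Total hydrogens: 8.

8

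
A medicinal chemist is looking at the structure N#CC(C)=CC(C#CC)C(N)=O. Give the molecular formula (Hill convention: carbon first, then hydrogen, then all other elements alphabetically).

Walk through each heavy atom and fill implicit hydrogens from standard valence (C 4, N 3, O 2, S 2, halogen 1):
  atom 1: N, bond orders sum to 3 (valence 3) → 0 H
  atom 2: C, bond orders sum to 4 (valence 4) → 0 H
  atom 3: C, bond orders sum to 4 (valence 4) → 0 H
  atom 4: C, bond orders sum to 1 (valence 4) → 3 H
  atom 5: C, bond orders sum to 3 (valence 4) → 1 H
  atom 6: C, bond orders sum to 3 (valence 4) → 1 H
  atom 7: C, bond orders sum to 4 (valence 4) → 0 H
  atom 8: C, bond orders sum to 4 (valence 4) → 0 H
  atom 9: C, bond orders sum to 1 (valence 4) → 3 H
  atom 10: C, bond orders sum to 4 (valence 4) → 0 H
  atom 11: N, bond orders sum to 1 (valence 3) → 2 H
  atom 12: O, bond orders sum to 2 (valence 2) → 0 H
Totals → C:9, H:10, N:2, O:1.

C9H10N2O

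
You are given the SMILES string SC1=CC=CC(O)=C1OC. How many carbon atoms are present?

7

Count every carbon token in the SMILES (each C, including those in ring-closure positions and inside branches).
Carbon count: 7.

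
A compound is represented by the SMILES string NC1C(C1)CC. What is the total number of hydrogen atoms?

Walk through each heavy atom and fill implicit hydrogens from standard valence (C 4, N 3, O 2, S 2, halogen 1):
  atom 1: N, bond orders sum to 1 (valence 3) → 2 H
  atom 2: C, bond orders sum to 3 (valence 4) → 1 H
  atom 3: C, bond orders sum to 3 (valence 4) → 1 H
  atom 4: C, bond orders sum to 2 (valence 4) → 2 H
  atom 5: C, bond orders sum to 2 (valence 4) → 2 H
  atom 6: C, bond orders sum to 1 (valence 4) → 3 H
Total hydrogens: 11.

11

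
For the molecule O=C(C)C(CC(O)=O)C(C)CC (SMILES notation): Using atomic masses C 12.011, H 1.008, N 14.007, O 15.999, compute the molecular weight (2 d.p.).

First, the molecular formula is C9H16O3 (counting implicit H from valence).
  C: 9 × 12.011 = 108.099
  H: 16 × 1.008 = 16.128
  O: 3 × 15.999 = 47.997
Sum: 9×12.011 + 16×1.008 + 3×15.999 = 172.224 → 172.22 g/mol.

172.22 g/mol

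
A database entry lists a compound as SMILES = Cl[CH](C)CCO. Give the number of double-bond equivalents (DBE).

Degree of unsaturation = (number of rings) + (number of π bonds).
Ring closures in the SMILES: 0.
π bonds: none → 0 DoU from unsaturation.
Total DoU = 0 + 0 = 0.

0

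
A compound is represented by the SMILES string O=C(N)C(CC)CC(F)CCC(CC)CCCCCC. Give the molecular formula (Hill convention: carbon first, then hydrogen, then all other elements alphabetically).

Walk through each heavy atom and fill implicit hydrogens from standard valence (C 4, N 3, O 2, S 2, halogen 1):
  atom 1: O, bond orders sum to 2 (valence 2) → 0 H
  atom 2: C, bond orders sum to 4 (valence 4) → 0 H
  atom 3: N, bond orders sum to 1 (valence 3) → 2 H
  atom 4: C, bond orders sum to 3 (valence 4) → 1 H
  atom 5: C, bond orders sum to 2 (valence 4) → 2 H
  atom 6: C, bond orders sum to 1 (valence 4) → 3 H
  atom 7: C, bond orders sum to 2 (valence 4) → 2 H
  atom 8: C, bond orders sum to 3 (valence 4) → 1 H
  atom 9: F (halogen, monovalent) → 0 H
  atom 10: C, bond orders sum to 2 (valence 4) → 2 H
  atom 11: C, bond orders sum to 2 (valence 4) → 2 H
  atom 12: C, bond orders sum to 3 (valence 4) → 1 H
  atom 13: C, bond orders sum to 2 (valence 4) → 2 H
  atom 14: C, bond orders sum to 1 (valence 4) → 3 H
  atom 15: C, bond orders sum to 2 (valence 4) → 2 H
  atom 16: C, bond orders sum to 2 (valence 4) → 2 H
  atom 17: C, bond orders sum to 2 (valence 4) → 2 H
  atom 18: C, bond orders sum to 2 (valence 4) → 2 H
  atom 19: C, bond orders sum to 2 (valence 4) → 2 H
  atom 20: C, bond orders sum to 1 (valence 4) → 3 H
Totals → C:17, H:34, F:1, N:1, O:1.
In Hill order: C17H34FNO.

C17H34FNO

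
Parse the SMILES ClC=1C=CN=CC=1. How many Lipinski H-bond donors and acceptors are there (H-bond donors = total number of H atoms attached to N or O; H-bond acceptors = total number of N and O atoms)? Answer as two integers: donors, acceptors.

0, 1

Donors: find every N or O and count the H atoms it carries.
  atom 5 (N): bond orders sum to 3 → 0 H
Lipinski HBD = 0.
Acceptors: N atoms = 1, O atoms = 0 → HBA = 1.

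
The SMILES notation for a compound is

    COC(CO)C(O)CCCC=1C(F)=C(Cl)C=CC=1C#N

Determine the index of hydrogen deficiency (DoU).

Degree of unsaturation = (number of rings) + (number of π bonds).
Ring closures in the SMILES: 1.
π bonds: 3 double bonds (each 1 DoU), 1 triple bond (each 2 DoU) → 5 DoU from unsaturation.
Total DoU = 1 + 5 = 6.

6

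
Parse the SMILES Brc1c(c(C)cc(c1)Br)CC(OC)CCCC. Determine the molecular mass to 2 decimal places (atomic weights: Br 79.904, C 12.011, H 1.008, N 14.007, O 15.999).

First, the molecular formula is C14H20Br2O (counting implicit H from valence).
  Br: 2 × 79.904 = 159.808
  C: 14 × 12.011 = 168.154
  H: 20 × 1.008 = 20.160
  O: 1 × 15.999 = 15.999
Sum: 2×79.904 + 14×12.011 + 20×1.008 + 1×15.999 = 364.121 → 364.12 g/mol.

364.12 g/mol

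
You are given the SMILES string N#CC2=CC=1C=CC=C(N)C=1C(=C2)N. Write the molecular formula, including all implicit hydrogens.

C11H9N3

Walk through each heavy atom and fill implicit hydrogens from standard valence (C 4, N 3, O 2, S 2, halogen 1):
  atom 1: N, bond orders sum to 3 (valence 3) → 0 H
  atom 2: C, bond orders sum to 4 (valence 4) → 0 H
  atom 3: C, bond orders sum to 4 (valence 4) → 0 H
  atom 4: C, bond orders sum to 3 (valence 4) → 1 H
  atom 5: C, bond orders sum to 4 (valence 4) → 0 H
  atom 6: C, bond orders sum to 3 (valence 4) → 1 H
  atom 7: C, bond orders sum to 3 (valence 4) → 1 H
  atom 8: C, bond orders sum to 3 (valence 4) → 1 H
  atom 9: C, bond orders sum to 4 (valence 4) → 0 H
  atom 10: N, bond orders sum to 1 (valence 3) → 2 H
  atom 11: C, bond orders sum to 4 (valence 4) → 0 H
  atom 12: C, bond orders sum to 4 (valence 4) → 0 H
  atom 13: C, bond orders sum to 3 (valence 4) → 1 H
  atom 14: N, bond orders sum to 1 (valence 3) → 2 H
Totals → C:11, H:9, N:3.
In Hill order: C11H9N3.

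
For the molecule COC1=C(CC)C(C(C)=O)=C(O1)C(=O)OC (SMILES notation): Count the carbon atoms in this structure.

11

Count every carbon token in the SMILES (each C, including those in ring-closure positions and inside branches).
Carbon count: 11.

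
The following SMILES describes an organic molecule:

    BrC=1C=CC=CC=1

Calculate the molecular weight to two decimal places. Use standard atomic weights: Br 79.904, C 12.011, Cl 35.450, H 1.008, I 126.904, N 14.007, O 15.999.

157.01 g/mol

First, the molecular formula is C6H5Br (counting implicit H from valence).
  Br: 1 × 79.904 = 79.904
  C: 6 × 12.011 = 72.066
  H: 5 × 1.008 = 5.040
Sum: 1×79.904 + 6×12.011 + 5×1.008 = 157.010 → 157.01 g/mol.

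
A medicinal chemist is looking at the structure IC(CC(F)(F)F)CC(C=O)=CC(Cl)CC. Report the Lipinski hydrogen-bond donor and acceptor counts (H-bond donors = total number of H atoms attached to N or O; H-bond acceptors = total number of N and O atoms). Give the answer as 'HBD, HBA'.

Donors: find every N or O and count the H atoms it carries.
  atom 11 (O): bond orders sum to 2 → 0 H
Lipinski HBD = 0.
Acceptors: N atoms = 0, O atoms = 1 → HBA = 1.

0, 1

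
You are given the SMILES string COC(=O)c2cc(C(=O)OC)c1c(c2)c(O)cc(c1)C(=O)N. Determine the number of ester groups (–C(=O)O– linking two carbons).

The ester motif appears at heavy-atom positions 3, 8 in the SMILES.
Other groups present: 1 amide, 1 hydroxyl.
Ester count: 2.

2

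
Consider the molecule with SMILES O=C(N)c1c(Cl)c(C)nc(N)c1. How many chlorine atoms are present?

Scan the SMILES for Cl atoms (remember two-letter symbols like Cl and Br are single atoms).
Chlorine count: 1.

1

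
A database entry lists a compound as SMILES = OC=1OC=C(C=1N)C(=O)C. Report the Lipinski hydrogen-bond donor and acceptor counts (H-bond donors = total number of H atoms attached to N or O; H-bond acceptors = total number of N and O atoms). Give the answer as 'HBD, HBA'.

Donors: find every N or O and count the H atoms it carries.
  atom 1 (O): bond orders sum to 1 → 1 H
  atom 3 (O): bond orders sum to 2 → 0 H
  atom 7 (N): bond orders sum to 1 → 2 H
  atom 9 (O): bond orders sum to 2 → 0 H
Lipinski HBD = 3.
Acceptors: N atoms = 1, O atoms = 3 → HBA = 4.

3, 4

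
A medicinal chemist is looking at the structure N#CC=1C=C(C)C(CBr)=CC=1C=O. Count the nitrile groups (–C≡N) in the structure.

1

The nitrile motif appears at heavy-atom position 2 in the SMILES.
Other groups present: 1 aldehyde.
Nitrile count: 1.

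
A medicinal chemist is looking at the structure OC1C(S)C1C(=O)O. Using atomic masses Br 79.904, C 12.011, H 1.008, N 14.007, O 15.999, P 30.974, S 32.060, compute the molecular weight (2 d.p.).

134.15 g/mol

First, the molecular formula is C4H6O3S (counting implicit H from valence).
  C: 4 × 12.011 = 48.044
  H: 6 × 1.008 = 6.048
  O: 3 × 15.999 = 47.997
  S: 1 × 32.060 = 32.060
Sum: 4×12.011 + 6×1.008 + 3×15.999 + 1×32.060 = 134.149 → 134.15 g/mol.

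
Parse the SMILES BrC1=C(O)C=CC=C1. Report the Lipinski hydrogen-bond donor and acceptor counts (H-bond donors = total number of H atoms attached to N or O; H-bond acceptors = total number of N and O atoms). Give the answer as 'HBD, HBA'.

Donors: find every N or O and count the H atoms it carries.
  atom 4 (O): bond orders sum to 1 → 1 H
Lipinski HBD = 1.
Acceptors: N atoms = 0, O atoms = 1 → HBA = 1.

1, 1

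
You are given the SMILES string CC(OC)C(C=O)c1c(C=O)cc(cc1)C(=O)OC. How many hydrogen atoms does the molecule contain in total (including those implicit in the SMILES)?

Walk through each heavy atom and fill implicit hydrogens from standard valence (C 4, N 3, O 2, S 2, halogen 1); for lowercase aromatic atoms, an aromatic c carries 1 H when it has two neighbours and 0 H with three, and aromatic n carries 0 H:
  atom 1: C, bond orders sum to 1 (valence 4) → 3 H
  atom 2: C, bond orders sum to 3 (valence 4) → 1 H
  atom 3: O, bond orders sum to 2 (valence 2) → 0 H
  atom 4: C, bond orders sum to 1 (valence 4) → 3 H
  atom 5: C, bond orders sum to 3 (valence 4) → 1 H
  atom 6: C, bond orders sum to 3 (valence 4) → 1 H
  atom 7: O, bond orders sum to 2 (valence 2) → 0 H
  atom 8: aromatic c, 3 neighbours → 0 H
  atom 9: aromatic c, 3 neighbours → 0 H
  atom 10: C, bond orders sum to 3 (valence 4) → 1 H
  atom 11: O, bond orders sum to 2 (valence 2) → 0 H
  atom 12: aromatic c, 2 neighbours → 1 H
  atom 13: aromatic c, 3 neighbours → 0 H
  atom 14: aromatic c, 2 neighbours → 1 H
  atom 15: aromatic c, 2 neighbours → 1 H
  atom 16: C, bond orders sum to 4 (valence 4) → 0 H
  atom 17: O, bond orders sum to 2 (valence 2) → 0 H
  atom 18: O, bond orders sum to 2 (valence 2) → 0 H
  atom 19: C, bond orders sum to 1 (valence 4) → 3 H
Total hydrogens: 16.

16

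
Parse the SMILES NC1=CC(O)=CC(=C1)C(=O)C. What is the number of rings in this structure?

In SMILES, each pair of matching ring-closure digits denotes one ring-closing bond; the number of such bonds equals the number of independent rings.
Ring-closure bonds here: 1.

1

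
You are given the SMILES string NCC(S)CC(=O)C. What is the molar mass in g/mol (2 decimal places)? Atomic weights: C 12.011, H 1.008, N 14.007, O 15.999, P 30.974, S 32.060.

133.21 g/mol

First, the molecular formula is C5H11NOS (counting implicit H from valence).
  C: 5 × 12.011 = 60.055
  H: 11 × 1.008 = 11.088
  N: 1 × 14.007 = 14.007
  O: 1 × 15.999 = 15.999
  S: 1 × 32.060 = 32.060
Sum: 5×12.011 + 11×1.008 + 1×14.007 + 1×15.999 + 1×32.060 = 133.209 → 133.21 g/mol.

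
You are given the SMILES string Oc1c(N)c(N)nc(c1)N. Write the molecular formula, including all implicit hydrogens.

Walk through each heavy atom and fill implicit hydrogens from standard valence (C 4, N 3, O 2, S 2, halogen 1); for lowercase aromatic atoms, an aromatic c carries 1 H when it has two neighbours and 0 H with three, and aromatic n carries 0 H:
  atom 1: O, bond orders sum to 1 (valence 2) → 1 H
  atom 2: aromatic c, 3 neighbours → 0 H
  atom 3: aromatic c, 3 neighbours → 0 H
  atom 4: N, bond orders sum to 1 (valence 3) → 2 H
  atom 5: aromatic c, 3 neighbours → 0 H
  atom 6: N, bond orders sum to 1 (valence 3) → 2 H
  atom 7: aromatic n, 2 neighbours → 0 H
  atom 8: aromatic c, 3 neighbours → 0 H
  atom 9: aromatic c, 2 neighbours → 1 H
  atom 10: N, bond orders sum to 1 (valence 3) → 2 H
Totals → C:5, H:8, N:4, O:1.

C5H8N4O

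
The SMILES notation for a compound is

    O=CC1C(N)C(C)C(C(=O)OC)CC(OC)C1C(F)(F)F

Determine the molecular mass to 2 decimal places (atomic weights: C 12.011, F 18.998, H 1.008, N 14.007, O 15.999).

311.30 g/mol

First, the molecular formula is C13H20F3NO4 (counting implicit H from valence).
  C: 13 × 12.011 = 156.143
  F: 3 × 18.998 = 56.994
  H: 20 × 1.008 = 20.160
  N: 1 × 14.007 = 14.007
  O: 4 × 15.999 = 63.996
Sum: 13×12.011 + 3×18.998 + 20×1.008 + 1×14.007 + 4×15.999 = 311.300 → 311.30 g/mol.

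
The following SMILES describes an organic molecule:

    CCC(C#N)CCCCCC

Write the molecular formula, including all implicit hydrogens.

Walk through each heavy atom and fill implicit hydrogens from standard valence (C 4, N 3, O 2, S 2, halogen 1):
  atom 1: C, bond orders sum to 1 (valence 4) → 3 H
  atom 2: C, bond orders sum to 2 (valence 4) → 2 H
  atom 3: C, bond orders sum to 3 (valence 4) → 1 H
  atom 4: C, bond orders sum to 4 (valence 4) → 0 H
  atom 5: N, bond orders sum to 3 (valence 3) → 0 H
  atom 6: C, bond orders sum to 2 (valence 4) → 2 H
  atom 7: C, bond orders sum to 2 (valence 4) → 2 H
  atom 8: C, bond orders sum to 2 (valence 4) → 2 H
  atom 9: C, bond orders sum to 2 (valence 4) → 2 H
  atom 10: C, bond orders sum to 2 (valence 4) → 2 H
  atom 11: C, bond orders sum to 1 (valence 4) → 3 H
Totals → C:10, H:19, N:1.
In Hill order: C10H19N.

C10H19N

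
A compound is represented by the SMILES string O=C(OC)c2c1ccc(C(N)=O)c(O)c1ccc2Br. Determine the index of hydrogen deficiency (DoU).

Molecular formula: C13H10BrNO4.
DoU = (2C + 2 + N − H − X) / 2, where X is the halogen count and O/S are ignored.
    = (2·13 + 2 + 1 − 10 − 1) / 2 = 18 / 2 = 9.

9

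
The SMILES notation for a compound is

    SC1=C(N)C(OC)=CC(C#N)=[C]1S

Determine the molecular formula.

C8H8N2OS2

Walk through each heavy atom and fill implicit hydrogens from standard valence (C 4, N 3, O 2, S 2, halogen 1):
  atom 1: S, bond orders sum to 1 (valence 2) → 1 H
  atom 2: C, bond orders sum to 4 (valence 4) → 0 H
  atom 3: C, bond orders sum to 4 (valence 4) → 0 H
  atom 4: N, bond orders sum to 1 (valence 3) → 2 H
  atom 5: C, bond orders sum to 4 (valence 4) → 0 H
  atom 6: O, bond orders sum to 2 (valence 2) → 0 H
  atom 7: C, bond orders sum to 1 (valence 4) → 3 H
  atom 8: C, bond orders sum to 3 (valence 4) → 1 H
  atom 9: C, bond orders sum to 4 (valence 4) → 0 H
  atom 10: C, bond orders sum to 4 (valence 4) → 0 H
  atom 11: N, bond orders sum to 3 (valence 3) → 0 H
  atom 12: C with explicit H count 0
  atom 13: S, bond orders sum to 1 (valence 2) → 1 H
Totals → C:8, H:8, N:2, O:1, S:2.
In Hill order: C8H8N2OS2.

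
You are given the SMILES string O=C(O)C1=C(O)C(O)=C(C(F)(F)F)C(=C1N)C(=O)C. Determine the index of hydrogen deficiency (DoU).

Molecular formula: C10H8F3NO5.
DoU = (2C + 2 + N − H − X) / 2, where X is the halogen count and O/S are ignored.
    = (2·10 + 2 + 1 − 8 − 3) / 2 = 12 / 2 = 6.

6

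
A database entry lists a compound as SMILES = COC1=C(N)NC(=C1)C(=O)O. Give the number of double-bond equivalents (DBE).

Degree of unsaturation = (number of rings) + (number of π bonds).
Ring closures in the SMILES: 1.
π bonds: 3 double bonds (each 1 DoU) → 3 DoU from unsaturation.
Total DoU = 1 + 3 = 4.

4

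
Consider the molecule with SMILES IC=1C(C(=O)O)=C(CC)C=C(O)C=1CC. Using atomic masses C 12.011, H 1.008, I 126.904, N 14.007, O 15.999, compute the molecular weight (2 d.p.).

320.13 g/mol

First, the molecular formula is C11H13IO3 (counting implicit H from valence).
  C: 11 × 12.011 = 132.121
  H: 13 × 1.008 = 13.104
  I: 1 × 126.904 = 126.904
  O: 3 × 15.999 = 47.997
Sum: 11×12.011 + 13×1.008 + 1×126.904 + 3×15.999 = 320.126 → 320.13 g/mol.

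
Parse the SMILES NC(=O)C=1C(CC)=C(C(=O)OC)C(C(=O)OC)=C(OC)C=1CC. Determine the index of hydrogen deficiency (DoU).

Degree of unsaturation = (number of rings) + (number of π bonds).
Ring closures in the SMILES: 1.
π bonds: 6 double bonds (each 1 DoU) → 6 DoU from unsaturation.
Total DoU = 1 + 6 = 7.

7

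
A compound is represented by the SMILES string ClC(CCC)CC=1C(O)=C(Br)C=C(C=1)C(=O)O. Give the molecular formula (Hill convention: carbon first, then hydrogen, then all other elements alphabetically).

Walk through each heavy atom and fill implicit hydrogens from standard valence (C 4, N 3, O 2, S 2, halogen 1):
  atom 1: Cl (halogen, monovalent) → 0 H
  atom 2: C, bond orders sum to 3 (valence 4) → 1 H
  atom 3: C, bond orders sum to 2 (valence 4) → 2 H
  atom 4: C, bond orders sum to 2 (valence 4) → 2 H
  atom 5: C, bond orders sum to 1 (valence 4) → 3 H
  atom 6: C, bond orders sum to 2 (valence 4) → 2 H
  atom 7: C, bond orders sum to 4 (valence 4) → 0 H
  atom 8: C, bond orders sum to 4 (valence 4) → 0 H
  atom 9: O, bond orders sum to 1 (valence 2) → 1 H
  atom 10: C, bond orders sum to 4 (valence 4) → 0 H
  atom 11: Br (halogen, monovalent) → 0 H
  atom 12: C, bond orders sum to 3 (valence 4) → 1 H
  atom 13: C, bond orders sum to 4 (valence 4) → 0 H
  atom 14: C, bond orders sum to 3 (valence 4) → 1 H
  atom 15: C, bond orders sum to 4 (valence 4) → 0 H
  atom 16: O, bond orders sum to 2 (valence 2) → 0 H
  atom 17: O, bond orders sum to 1 (valence 2) → 1 H
Totals → C:12, H:14, Br:1, Cl:1, O:3.

C12H14BrClO3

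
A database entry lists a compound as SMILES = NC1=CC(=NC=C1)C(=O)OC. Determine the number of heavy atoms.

11

Every atom symbol written in the SMILES (organic subset) is one heavy atom; implicit H are not written.
Heavy atoms by element → C:7, N:2, O:2.
Total: 11.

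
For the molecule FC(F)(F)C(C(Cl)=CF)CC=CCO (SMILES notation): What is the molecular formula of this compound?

C8H9ClF4O

Walk through each heavy atom and fill implicit hydrogens from standard valence (C 4, N 3, O 2, S 2, halogen 1):
  atom 1: F (halogen, monovalent) → 0 H
  atom 2: C, bond orders sum to 4 (valence 4) → 0 H
  atom 3: F (halogen, monovalent) → 0 H
  atom 4: F (halogen, monovalent) → 0 H
  atom 5: C, bond orders sum to 3 (valence 4) → 1 H
  atom 6: C, bond orders sum to 4 (valence 4) → 0 H
  atom 7: Cl (halogen, monovalent) → 0 H
  atom 8: C, bond orders sum to 3 (valence 4) → 1 H
  atom 9: F (halogen, monovalent) → 0 H
  atom 10: C, bond orders sum to 2 (valence 4) → 2 H
  atom 11: C, bond orders sum to 3 (valence 4) → 1 H
  atom 12: C, bond orders sum to 3 (valence 4) → 1 H
  atom 13: C, bond orders sum to 2 (valence 4) → 2 H
  atom 14: O, bond orders sum to 1 (valence 2) → 1 H
Totals → C:8, H:9, Cl:1, F:4, O:1.
In Hill order: C8H9ClF4O.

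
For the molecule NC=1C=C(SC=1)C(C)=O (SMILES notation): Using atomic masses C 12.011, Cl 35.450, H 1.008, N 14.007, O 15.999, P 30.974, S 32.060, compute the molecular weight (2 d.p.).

First, the molecular formula is C6H7NOS (counting implicit H from valence).
  C: 6 × 12.011 = 72.066
  H: 7 × 1.008 = 7.056
  N: 1 × 14.007 = 14.007
  O: 1 × 15.999 = 15.999
  S: 1 × 32.060 = 32.060
Sum: 6×12.011 + 7×1.008 + 1×14.007 + 1×15.999 + 1×32.060 = 141.188 → 141.19 g/mol.

141.19 g/mol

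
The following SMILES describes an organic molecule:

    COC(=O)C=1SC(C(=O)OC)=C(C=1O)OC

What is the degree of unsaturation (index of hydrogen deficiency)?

Molecular formula: C9H10O6S.
DoU = (2C + 2 + N − H − X) / 2, where X is the halogen count and O/S are ignored.
    = (2·9 + 2 + 0 − 10 − 0) / 2 = 10 / 2 = 5.

5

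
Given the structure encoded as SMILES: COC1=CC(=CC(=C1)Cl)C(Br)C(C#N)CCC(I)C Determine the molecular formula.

C14H16BrClINO

Walk through each heavy atom and fill implicit hydrogens from standard valence (C 4, N 3, O 2, S 2, halogen 1):
  atom 1: C, bond orders sum to 1 (valence 4) → 3 H
  atom 2: O, bond orders sum to 2 (valence 2) → 0 H
  atom 3: C, bond orders sum to 4 (valence 4) → 0 H
  atom 4: C, bond orders sum to 3 (valence 4) → 1 H
  atom 5: C, bond orders sum to 4 (valence 4) → 0 H
  atom 6: C, bond orders sum to 3 (valence 4) → 1 H
  atom 7: C, bond orders sum to 4 (valence 4) → 0 H
  atom 8: C, bond orders sum to 3 (valence 4) → 1 H
  atom 9: Cl (halogen, monovalent) → 0 H
  atom 10: C, bond orders sum to 3 (valence 4) → 1 H
  atom 11: Br (halogen, monovalent) → 0 H
  atom 12: C, bond orders sum to 3 (valence 4) → 1 H
  atom 13: C, bond orders sum to 4 (valence 4) → 0 H
  atom 14: N, bond orders sum to 3 (valence 3) → 0 H
  atom 15: C, bond orders sum to 2 (valence 4) → 2 H
  atom 16: C, bond orders sum to 2 (valence 4) → 2 H
  atom 17: C, bond orders sum to 3 (valence 4) → 1 H
  atom 18: I (halogen, monovalent) → 0 H
  atom 19: C, bond orders sum to 1 (valence 4) → 3 H
Totals → C:14, H:16, Br:1, Cl:1, I:1, N:1, O:1.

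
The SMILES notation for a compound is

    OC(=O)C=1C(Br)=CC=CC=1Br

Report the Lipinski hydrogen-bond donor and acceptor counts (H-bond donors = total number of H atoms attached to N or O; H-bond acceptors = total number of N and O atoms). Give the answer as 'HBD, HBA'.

Donors: find every N or O and count the H atoms it carries.
  atom 1 (O): bond orders sum to 1 → 1 H
  atom 3 (O): bond orders sum to 2 → 0 H
Lipinski HBD = 1.
Acceptors: N atoms = 0, O atoms = 2 → HBA = 2.

1, 2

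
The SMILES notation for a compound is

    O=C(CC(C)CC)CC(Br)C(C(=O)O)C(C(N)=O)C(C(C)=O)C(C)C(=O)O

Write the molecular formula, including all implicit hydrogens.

C18H28BrNO7

Walk through each heavy atom and fill implicit hydrogens from standard valence (C 4, N 3, O 2, S 2, halogen 1):
  atom 1: O, bond orders sum to 2 (valence 2) → 0 H
  atom 2: C, bond orders sum to 4 (valence 4) → 0 H
  atom 3: C, bond orders sum to 2 (valence 4) → 2 H
  atom 4: C, bond orders sum to 3 (valence 4) → 1 H
  atom 5: C, bond orders sum to 1 (valence 4) → 3 H
  atom 6: C, bond orders sum to 2 (valence 4) → 2 H
  atom 7: C, bond orders sum to 1 (valence 4) → 3 H
  atom 8: C, bond orders sum to 2 (valence 4) → 2 H
  atom 9: C, bond orders sum to 3 (valence 4) → 1 H
  atom 10: Br (halogen, monovalent) → 0 H
  atom 11: C, bond orders sum to 3 (valence 4) → 1 H
  atom 12: C, bond orders sum to 4 (valence 4) → 0 H
  atom 13: O, bond orders sum to 2 (valence 2) → 0 H
  atom 14: O, bond orders sum to 1 (valence 2) → 1 H
  atom 15: C, bond orders sum to 3 (valence 4) → 1 H
  atom 16: C, bond orders sum to 4 (valence 4) → 0 H
  atom 17: N, bond orders sum to 1 (valence 3) → 2 H
  atom 18: O, bond orders sum to 2 (valence 2) → 0 H
  atom 19: C, bond orders sum to 3 (valence 4) → 1 H
  atom 20: C, bond orders sum to 4 (valence 4) → 0 H
  atom 21: C, bond orders sum to 1 (valence 4) → 3 H
  atom 22: O, bond orders sum to 2 (valence 2) → 0 H
  atom 23: C, bond orders sum to 3 (valence 4) → 1 H
  atom 24: C, bond orders sum to 1 (valence 4) → 3 H
  atom 25: C, bond orders sum to 4 (valence 4) → 0 H
  atom 26: O, bond orders sum to 2 (valence 2) → 0 H
  atom 27: O, bond orders sum to 1 (valence 2) → 1 H
Totals → C:18, H:28, Br:1, N:1, O:7.
In Hill order: C18H28BrNO7.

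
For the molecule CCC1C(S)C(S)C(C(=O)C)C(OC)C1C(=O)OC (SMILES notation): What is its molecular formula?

Walk through each heavy atom and fill implicit hydrogens from standard valence (C 4, N 3, O 2, S 2, halogen 1):
  atom 1: C, bond orders sum to 1 (valence 4) → 3 H
  atom 2: C, bond orders sum to 2 (valence 4) → 2 H
  atom 3: C, bond orders sum to 3 (valence 4) → 1 H
  atom 4: C, bond orders sum to 3 (valence 4) → 1 H
  atom 5: S, bond orders sum to 1 (valence 2) → 1 H
  atom 6: C, bond orders sum to 3 (valence 4) → 1 H
  atom 7: S, bond orders sum to 1 (valence 2) → 1 H
  atom 8: C, bond orders sum to 3 (valence 4) → 1 H
  atom 9: C, bond orders sum to 4 (valence 4) → 0 H
  atom 10: O, bond orders sum to 2 (valence 2) → 0 H
  atom 11: C, bond orders sum to 1 (valence 4) → 3 H
  atom 12: C, bond orders sum to 3 (valence 4) → 1 H
  atom 13: O, bond orders sum to 2 (valence 2) → 0 H
  atom 14: C, bond orders sum to 1 (valence 4) → 3 H
  atom 15: C, bond orders sum to 3 (valence 4) → 1 H
  atom 16: C, bond orders sum to 4 (valence 4) → 0 H
  atom 17: O, bond orders sum to 2 (valence 2) → 0 H
  atom 18: O, bond orders sum to 2 (valence 2) → 0 H
  atom 19: C, bond orders sum to 1 (valence 4) → 3 H
Totals → C:13, H:22, O:4, S:2.
In Hill order: C13H22O4S2.

C13H22O4S2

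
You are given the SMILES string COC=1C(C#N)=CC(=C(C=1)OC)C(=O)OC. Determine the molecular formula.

Walk through each heavy atom and fill implicit hydrogens from standard valence (C 4, N 3, O 2, S 2, halogen 1):
  atom 1: C, bond orders sum to 1 (valence 4) → 3 H
  atom 2: O, bond orders sum to 2 (valence 2) → 0 H
  atom 3: C, bond orders sum to 4 (valence 4) → 0 H
  atom 4: C, bond orders sum to 4 (valence 4) → 0 H
  atom 5: C, bond orders sum to 4 (valence 4) → 0 H
  atom 6: N, bond orders sum to 3 (valence 3) → 0 H
  atom 7: C, bond orders sum to 3 (valence 4) → 1 H
  atom 8: C, bond orders sum to 4 (valence 4) → 0 H
  atom 9: C, bond orders sum to 4 (valence 4) → 0 H
  atom 10: C, bond orders sum to 3 (valence 4) → 1 H
  atom 11: O, bond orders sum to 2 (valence 2) → 0 H
  atom 12: C, bond orders sum to 1 (valence 4) → 3 H
  atom 13: C, bond orders sum to 4 (valence 4) → 0 H
  atom 14: O, bond orders sum to 2 (valence 2) → 0 H
  atom 15: O, bond orders sum to 2 (valence 2) → 0 H
  atom 16: C, bond orders sum to 1 (valence 4) → 3 H
Totals → C:11, H:11, N:1, O:4.

C11H11NO4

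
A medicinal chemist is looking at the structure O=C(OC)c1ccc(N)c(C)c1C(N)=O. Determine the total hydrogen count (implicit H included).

Walk through each heavy atom and fill implicit hydrogens from standard valence (C 4, N 3, O 2, S 2, halogen 1); for lowercase aromatic atoms, an aromatic c carries 1 H when it has two neighbours and 0 H with three, and aromatic n carries 0 H:
  atom 1: O, bond orders sum to 2 (valence 2) → 0 H
  atom 2: C, bond orders sum to 4 (valence 4) → 0 H
  atom 3: O, bond orders sum to 2 (valence 2) → 0 H
  atom 4: C, bond orders sum to 1 (valence 4) → 3 H
  atom 5: aromatic c, 3 neighbours → 0 H
  atom 6: aromatic c, 2 neighbours → 1 H
  atom 7: aromatic c, 2 neighbours → 1 H
  atom 8: aromatic c, 3 neighbours → 0 H
  atom 9: N, bond orders sum to 1 (valence 3) → 2 H
  atom 10: aromatic c, 3 neighbours → 0 H
  atom 11: C, bond orders sum to 1 (valence 4) → 3 H
  atom 12: aromatic c, 3 neighbours → 0 H
  atom 13: C, bond orders sum to 4 (valence 4) → 0 H
  atom 14: N, bond orders sum to 1 (valence 3) → 2 H
  atom 15: O, bond orders sum to 2 (valence 2) → 0 H
Total hydrogens: 12.

12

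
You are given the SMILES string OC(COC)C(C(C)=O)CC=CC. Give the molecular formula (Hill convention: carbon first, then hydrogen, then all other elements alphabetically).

C10H18O3

Walk through each heavy atom and fill implicit hydrogens from standard valence (C 4, N 3, O 2, S 2, halogen 1):
  atom 1: O, bond orders sum to 1 (valence 2) → 1 H
  atom 2: C, bond orders sum to 3 (valence 4) → 1 H
  atom 3: C, bond orders sum to 2 (valence 4) → 2 H
  atom 4: O, bond orders sum to 2 (valence 2) → 0 H
  atom 5: C, bond orders sum to 1 (valence 4) → 3 H
  atom 6: C, bond orders sum to 3 (valence 4) → 1 H
  atom 7: C, bond orders sum to 4 (valence 4) → 0 H
  atom 8: C, bond orders sum to 1 (valence 4) → 3 H
  atom 9: O, bond orders sum to 2 (valence 2) → 0 H
  atom 10: C, bond orders sum to 2 (valence 4) → 2 H
  atom 11: C, bond orders sum to 3 (valence 4) → 1 H
  atom 12: C, bond orders sum to 3 (valence 4) → 1 H
  atom 13: C, bond orders sum to 1 (valence 4) → 3 H
Totals → C:10, H:18, O:3.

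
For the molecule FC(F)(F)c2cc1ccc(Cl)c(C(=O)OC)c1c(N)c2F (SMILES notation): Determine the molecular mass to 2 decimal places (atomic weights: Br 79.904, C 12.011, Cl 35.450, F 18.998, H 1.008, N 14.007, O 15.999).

321.65 g/mol

First, the molecular formula is C13H8ClF4NO2 (counting implicit H from valence).
  C: 13 × 12.011 = 156.143
  Cl: 1 × 35.450 = 35.450
  F: 4 × 18.998 = 75.992
  H: 8 × 1.008 = 8.064
  N: 1 × 14.007 = 14.007
  O: 2 × 15.999 = 31.998
Sum: 13×12.011 + 1×35.450 + 4×18.998 + 8×1.008 + 1×14.007 + 2×15.999 = 321.654 → 321.65 g/mol.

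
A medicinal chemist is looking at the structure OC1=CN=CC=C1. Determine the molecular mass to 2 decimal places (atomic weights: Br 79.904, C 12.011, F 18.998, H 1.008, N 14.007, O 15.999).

95.10 g/mol

First, the molecular formula is C5H5NO (counting implicit H from valence).
  C: 5 × 12.011 = 60.055
  H: 5 × 1.008 = 5.040
  N: 1 × 14.007 = 14.007
  O: 1 × 15.999 = 15.999
Sum: 5×12.011 + 5×1.008 + 1×14.007 + 1×15.999 = 95.101 → 95.10 g/mol.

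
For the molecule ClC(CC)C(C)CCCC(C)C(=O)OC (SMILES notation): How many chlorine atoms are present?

Scan the SMILES for Cl atoms (remember two-letter symbols like Cl and Br are single atoms).
Chlorine count: 1.

1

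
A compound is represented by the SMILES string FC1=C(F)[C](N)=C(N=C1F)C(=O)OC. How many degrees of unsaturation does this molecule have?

Degree of unsaturation = (number of rings) + (number of π bonds).
Ring closures in the SMILES: 1.
π bonds: 4 double bonds (each 1 DoU) → 4 DoU from unsaturation.
Total DoU = 1 + 4 = 5.

5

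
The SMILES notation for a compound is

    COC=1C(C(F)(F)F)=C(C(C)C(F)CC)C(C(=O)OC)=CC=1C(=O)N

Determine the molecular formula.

Walk through each heavy atom and fill implicit hydrogens from standard valence (C 4, N 3, O 2, S 2, halogen 1):
  atom 1: C, bond orders sum to 1 (valence 4) → 3 H
  atom 2: O, bond orders sum to 2 (valence 2) → 0 H
  atom 3: C, bond orders sum to 4 (valence 4) → 0 H
  atom 4: C, bond orders sum to 4 (valence 4) → 0 H
  atom 5: C, bond orders sum to 4 (valence 4) → 0 H
  atom 6: F (halogen, monovalent) → 0 H
  atom 7: F (halogen, monovalent) → 0 H
  atom 8: F (halogen, monovalent) → 0 H
  atom 9: C, bond orders sum to 4 (valence 4) → 0 H
  atom 10: C, bond orders sum to 3 (valence 4) → 1 H
  atom 11: C, bond orders sum to 1 (valence 4) → 3 H
  atom 12: C, bond orders sum to 3 (valence 4) → 1 H
  atom 13: F (halogen, monovalent) → 0 H
  atom 14: C, bond orders sum to 2 (valence 4) → 2 H
  atom 15: C, bond orders sum to 1 (valence 4) → 3 H
  atom 16: C, bond orders sum to 4 (valence 4) → 0 H
  atom 17: C, bond orders sum to 4 (valence 4) → 0 H
  atom 18: O, bond orders sum to 2 (valence 2) → 0 H
  atom 19: O, bond orders sum to 2 (valence 2) → 0 H
  atom 20: C, bond orders sum to 1 (valence 4) → 3 H
  atom 21: C, bond orders sum to 3 (valence 4) → 1 H
  atom 22: C, bond orders sum to 4 (valence 4) → 0 H
  atom 23: C, bond orders sum to 4 (valence 4) → 0 H
  atom 24: O, bond orders sum to 2 (valence 2) → 0 H
  atom 25: N, bond orders sum to 1 (valence 3) → 2 H
Totals → C:16, H:19, F:4, N:1, O:4.

C16H19F4NO4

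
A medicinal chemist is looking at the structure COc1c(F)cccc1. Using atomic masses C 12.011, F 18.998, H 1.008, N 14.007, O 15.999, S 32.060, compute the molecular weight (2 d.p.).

First, the molecular formula is C7H7FO (counting implicit H from valence).
  C: 7 × 12.011 = 84.077
  F: 1 × 18.998 = 18.998
  H: 7 × 1.008 = 7.056
  O: 1 × 15.999 = 15.999
Sum: 7×12.011 + 1×18.998 + 7×1.008 + 1×15.999 = 126.130 → 126.13 g/mol.

126.13 g/mol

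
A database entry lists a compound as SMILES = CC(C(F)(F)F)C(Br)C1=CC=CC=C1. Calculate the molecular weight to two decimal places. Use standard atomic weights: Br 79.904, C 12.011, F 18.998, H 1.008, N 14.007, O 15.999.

267.09 g/mol

First, the molecular formula is C10H10BrF3 (counting implicit H from valence).
  Br: 1 × 79.904 = 79.904
  C: 10 × 12.011 = 120.110
  F: 3 × 18.998 = 56.994
  H: 10 × 1.008 = 10.080
Sum: 1×79.904 + 10×12.011 + 3×18.998 + 10×1.008 = 267.088 → 267.09 g/mol.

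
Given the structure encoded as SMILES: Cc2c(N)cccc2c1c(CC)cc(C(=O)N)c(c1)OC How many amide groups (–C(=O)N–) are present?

1

The amide motif appears at heavy-atom position 15 in the SMILES.
Other groups present: 1 ether, 1 primary amine.
Amide count: 1.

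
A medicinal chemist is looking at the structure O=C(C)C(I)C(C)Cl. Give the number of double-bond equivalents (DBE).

1

Molecular formula: C5H8ClIO.
DoU = (2C + 2 + N − H − X) / 2, where X is the halogen count and O/S are ignored.
    = (2·5 + 2 + 0 − 8 − 2) / 2 = 2 / 2 = 1.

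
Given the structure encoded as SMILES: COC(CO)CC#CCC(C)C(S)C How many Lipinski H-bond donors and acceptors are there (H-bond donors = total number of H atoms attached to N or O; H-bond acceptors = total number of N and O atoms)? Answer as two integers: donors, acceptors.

1, 2

Donors: find every N or O and count the H atoms it carries.
  atom 2 (O): bond orders sum to 2 → 0 H
  atom 5 (O): bond orders sum to 1 → 1 H
Lipinski HBD = 1.
Acceptors: N atoms = 0, O atoms = 2 → HBA = 2.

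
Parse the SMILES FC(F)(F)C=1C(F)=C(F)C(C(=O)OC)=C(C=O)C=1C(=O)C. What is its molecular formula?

C12H7F5O4

Walk through each heavy atom and fill implicit hydrogens from standard valence (C 4, N 3, O 2, S 2, halogen 1):
  atom 1: F (halogen, monovalent) → 0 H
  atom 2: C, bond orders sum to 4 (valence 4) → 0 H
  atom 3: F (halogen, monovalent) → 0 H
  atom 4: F (halogen, monovalent) → 0 H
  atom 5: C, bond orders sum to 4 (valence 4) → 0 H
  atom 6: C, bond orders sum to 4 (valence 4) → 0 H
  atom 7: F (halogen, monovalent) → 0 H
  atom 8: C, bond orders sum to 4 (valence 4) → 0 H
  atom 9: F (halogen, monovalent) → 0 H
  atom 10: C, bond orders sum to 4 (valence 4) → 0 H
  atom 11: C, bond orders sum to 4 (valence 4) → 0 H
  atom 12: O, bond orders sum to 2 (valence 2) → 0 H
  atom 13: O, bond orders sum to 2 (valence 2) → 0 H
  atom 14: C, bond orders sum to 1 (valence 4) → 3 H
  atom 15: C, bond orders sum to 4 (valence 4) → 0 H
  atom 16: C, bond orders sum to 3 (valence 4) → 1 H
  atom 17: O, bond orders sum to 2 (valence 2) → 0 H
  atom 18: C, bond orders sum to 4 (valence 4) → 0 H
  atom 19: C, bond orders sum to 4 (valence 4) → 0 H
  atom 20: O, bond orders sum to 2 (valence 2) → 0 H
  atom 21: C, bond orders sum to 1 (valence 4) → 3 H
Totals → C:12, H:7, F:5, O:4.
In Hill order: C12H7F5O4.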